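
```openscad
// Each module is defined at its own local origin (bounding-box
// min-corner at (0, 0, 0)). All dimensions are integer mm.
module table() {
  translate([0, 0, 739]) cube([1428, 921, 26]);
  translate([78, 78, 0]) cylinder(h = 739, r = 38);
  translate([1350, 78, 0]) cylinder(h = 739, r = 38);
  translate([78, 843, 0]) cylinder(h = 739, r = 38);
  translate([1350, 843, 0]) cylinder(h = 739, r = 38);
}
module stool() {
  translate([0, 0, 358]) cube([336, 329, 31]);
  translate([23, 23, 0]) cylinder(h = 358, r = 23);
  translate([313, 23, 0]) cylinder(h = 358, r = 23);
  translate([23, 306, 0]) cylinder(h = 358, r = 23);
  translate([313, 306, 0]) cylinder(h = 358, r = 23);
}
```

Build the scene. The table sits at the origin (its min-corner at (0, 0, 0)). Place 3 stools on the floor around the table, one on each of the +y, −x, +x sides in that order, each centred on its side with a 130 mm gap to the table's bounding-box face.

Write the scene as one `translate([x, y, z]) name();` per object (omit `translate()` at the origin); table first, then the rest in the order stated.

table();
translate([546, 1051, 0]) stool();
translate([-466, 296, 0]) stool();
translate([1558, 296, 0]) stool();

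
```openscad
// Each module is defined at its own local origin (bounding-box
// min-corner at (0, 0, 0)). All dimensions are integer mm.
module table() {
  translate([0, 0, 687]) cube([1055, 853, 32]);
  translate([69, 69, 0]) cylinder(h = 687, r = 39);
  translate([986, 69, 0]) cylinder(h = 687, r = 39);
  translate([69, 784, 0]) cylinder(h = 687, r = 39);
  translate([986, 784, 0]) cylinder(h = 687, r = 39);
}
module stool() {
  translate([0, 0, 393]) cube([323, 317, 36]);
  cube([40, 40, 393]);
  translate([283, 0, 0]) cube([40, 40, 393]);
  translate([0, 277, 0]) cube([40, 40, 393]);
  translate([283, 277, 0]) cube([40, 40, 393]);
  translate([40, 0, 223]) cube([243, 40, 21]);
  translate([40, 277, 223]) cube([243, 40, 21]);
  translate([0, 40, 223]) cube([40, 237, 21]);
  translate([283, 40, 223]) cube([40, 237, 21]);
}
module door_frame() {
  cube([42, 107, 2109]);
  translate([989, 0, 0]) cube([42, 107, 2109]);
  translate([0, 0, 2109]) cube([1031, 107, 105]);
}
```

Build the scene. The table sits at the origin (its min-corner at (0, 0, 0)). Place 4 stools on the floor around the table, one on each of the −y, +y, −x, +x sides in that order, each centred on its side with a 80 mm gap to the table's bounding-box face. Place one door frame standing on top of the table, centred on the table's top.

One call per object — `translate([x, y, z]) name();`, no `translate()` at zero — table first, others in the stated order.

table();
translate([366, -397, 0]) stool();
translate([366, 933, 0]) stool();
translate([-403, 268, 0]) stool();
translate([1135, 268, 0]) stool();
translate([12, 373, 719]) door_frame();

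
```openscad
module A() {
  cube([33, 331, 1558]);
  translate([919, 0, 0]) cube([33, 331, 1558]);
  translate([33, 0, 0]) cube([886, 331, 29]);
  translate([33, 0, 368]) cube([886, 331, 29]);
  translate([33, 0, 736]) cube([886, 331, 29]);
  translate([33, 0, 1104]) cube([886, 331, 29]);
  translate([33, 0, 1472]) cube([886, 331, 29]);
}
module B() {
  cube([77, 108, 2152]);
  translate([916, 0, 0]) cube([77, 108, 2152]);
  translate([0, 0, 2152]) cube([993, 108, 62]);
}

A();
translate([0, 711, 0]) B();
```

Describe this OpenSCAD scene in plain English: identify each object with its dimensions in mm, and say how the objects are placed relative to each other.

A is an open bookshelf. Two side panels, each 33 mm thick, 331 mm deep and 1558 mm tall, stand 952 mm apart (outside-to-outside). Between them sit 5 shelves, each 29 mm thick and 331 mm deep, spanning the full gap between the sides. The bottom shelf rests on the floor (its underside at z = 0) and the clear gap between one shelf's top and the next shelf's underside is 339 mm.

B is a rectangular door frame: two vertical jambs of 77×108 mm section, 2152 mm tall, with a clear opening 839 mm wide between their inner faces. A header 62 mm tall and 108 mm deep lies on top of the jambs and spans the full outside width.

The door frame is on the floor beside the bookshelf on its +y side.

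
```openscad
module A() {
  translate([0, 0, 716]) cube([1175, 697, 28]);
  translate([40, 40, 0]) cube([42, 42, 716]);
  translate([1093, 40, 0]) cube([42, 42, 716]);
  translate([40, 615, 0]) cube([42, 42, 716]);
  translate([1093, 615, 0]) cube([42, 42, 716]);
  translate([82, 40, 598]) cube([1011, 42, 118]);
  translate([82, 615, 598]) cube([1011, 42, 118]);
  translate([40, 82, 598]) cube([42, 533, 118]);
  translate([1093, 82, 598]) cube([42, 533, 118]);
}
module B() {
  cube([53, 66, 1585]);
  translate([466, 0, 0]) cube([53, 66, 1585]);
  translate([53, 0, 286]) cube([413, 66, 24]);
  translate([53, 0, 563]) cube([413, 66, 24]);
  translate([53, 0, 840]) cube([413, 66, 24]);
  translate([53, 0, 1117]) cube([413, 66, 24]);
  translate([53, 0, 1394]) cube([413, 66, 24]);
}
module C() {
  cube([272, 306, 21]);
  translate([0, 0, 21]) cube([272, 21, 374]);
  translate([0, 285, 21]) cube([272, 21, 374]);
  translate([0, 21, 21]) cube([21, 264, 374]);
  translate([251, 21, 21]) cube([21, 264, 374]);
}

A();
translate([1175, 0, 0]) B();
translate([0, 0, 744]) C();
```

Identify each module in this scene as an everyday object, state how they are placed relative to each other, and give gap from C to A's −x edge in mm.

A is a table. B is a ladder. C is an open box. The ladder is against the table's +x side, with their −y faces flush. The open box is on top of the table. The gap from the open box to the table's −x edge is 0 mm.

The open box's min-x is at 0; the table's min-x is 0; gap = 0 mm.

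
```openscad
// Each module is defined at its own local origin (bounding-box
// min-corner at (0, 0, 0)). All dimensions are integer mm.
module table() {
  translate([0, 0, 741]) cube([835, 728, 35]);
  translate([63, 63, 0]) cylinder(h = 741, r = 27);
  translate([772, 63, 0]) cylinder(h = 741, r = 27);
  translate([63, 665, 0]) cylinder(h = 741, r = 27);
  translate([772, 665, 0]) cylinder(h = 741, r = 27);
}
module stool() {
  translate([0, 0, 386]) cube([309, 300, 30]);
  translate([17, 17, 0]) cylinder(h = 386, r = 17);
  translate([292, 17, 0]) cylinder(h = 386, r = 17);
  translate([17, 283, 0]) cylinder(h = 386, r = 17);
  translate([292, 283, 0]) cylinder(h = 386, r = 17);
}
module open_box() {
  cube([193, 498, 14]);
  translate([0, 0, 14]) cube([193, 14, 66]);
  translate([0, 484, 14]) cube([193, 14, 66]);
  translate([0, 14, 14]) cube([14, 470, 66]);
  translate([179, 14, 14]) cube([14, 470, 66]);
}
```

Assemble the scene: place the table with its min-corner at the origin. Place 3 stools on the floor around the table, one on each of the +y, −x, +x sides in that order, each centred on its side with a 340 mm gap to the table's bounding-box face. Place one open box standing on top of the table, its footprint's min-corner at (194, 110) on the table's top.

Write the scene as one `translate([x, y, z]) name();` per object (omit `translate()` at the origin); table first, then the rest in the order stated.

table();
translate([263, 1068, 0]) stool();
translate([-649, 214, 0]) stool();
translate([1175, 214, 0]) stool();
translate([194, 110, 776]) open_box();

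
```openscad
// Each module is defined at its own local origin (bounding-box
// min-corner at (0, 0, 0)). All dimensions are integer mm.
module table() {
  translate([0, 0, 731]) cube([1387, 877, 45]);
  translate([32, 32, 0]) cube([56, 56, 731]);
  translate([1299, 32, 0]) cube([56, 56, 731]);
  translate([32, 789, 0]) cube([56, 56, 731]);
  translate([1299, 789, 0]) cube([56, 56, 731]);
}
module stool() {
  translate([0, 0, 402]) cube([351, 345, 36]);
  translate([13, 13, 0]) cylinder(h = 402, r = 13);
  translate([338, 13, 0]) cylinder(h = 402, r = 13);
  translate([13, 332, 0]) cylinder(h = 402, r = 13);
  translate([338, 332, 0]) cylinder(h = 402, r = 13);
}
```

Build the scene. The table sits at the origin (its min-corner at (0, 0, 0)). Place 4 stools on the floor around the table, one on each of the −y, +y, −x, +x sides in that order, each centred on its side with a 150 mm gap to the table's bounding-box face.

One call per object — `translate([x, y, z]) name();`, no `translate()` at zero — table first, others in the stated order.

table();
translate([518, -495, 0]) stool();
translate([518, 1027, 0]) stool();
translate([-501, 266, 0]) stool();
translate([1537, 266, 0]) stool();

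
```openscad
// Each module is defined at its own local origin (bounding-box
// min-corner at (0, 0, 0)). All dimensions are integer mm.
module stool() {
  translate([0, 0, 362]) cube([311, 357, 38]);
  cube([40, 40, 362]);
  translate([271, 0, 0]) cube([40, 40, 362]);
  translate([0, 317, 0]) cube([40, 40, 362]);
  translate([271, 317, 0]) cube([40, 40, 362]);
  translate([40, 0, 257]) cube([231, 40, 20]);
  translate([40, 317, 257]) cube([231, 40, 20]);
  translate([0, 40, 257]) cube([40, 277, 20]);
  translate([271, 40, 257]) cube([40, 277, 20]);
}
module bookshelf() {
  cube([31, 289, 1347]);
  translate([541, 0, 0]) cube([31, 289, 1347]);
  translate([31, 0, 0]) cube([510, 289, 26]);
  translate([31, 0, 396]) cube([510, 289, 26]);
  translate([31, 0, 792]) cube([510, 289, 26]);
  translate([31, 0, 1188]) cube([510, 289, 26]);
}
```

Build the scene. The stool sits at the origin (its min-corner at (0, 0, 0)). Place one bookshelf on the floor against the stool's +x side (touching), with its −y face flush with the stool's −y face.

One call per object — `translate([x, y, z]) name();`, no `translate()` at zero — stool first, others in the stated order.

stool();
translate([311, 0, 0]) bookshelf();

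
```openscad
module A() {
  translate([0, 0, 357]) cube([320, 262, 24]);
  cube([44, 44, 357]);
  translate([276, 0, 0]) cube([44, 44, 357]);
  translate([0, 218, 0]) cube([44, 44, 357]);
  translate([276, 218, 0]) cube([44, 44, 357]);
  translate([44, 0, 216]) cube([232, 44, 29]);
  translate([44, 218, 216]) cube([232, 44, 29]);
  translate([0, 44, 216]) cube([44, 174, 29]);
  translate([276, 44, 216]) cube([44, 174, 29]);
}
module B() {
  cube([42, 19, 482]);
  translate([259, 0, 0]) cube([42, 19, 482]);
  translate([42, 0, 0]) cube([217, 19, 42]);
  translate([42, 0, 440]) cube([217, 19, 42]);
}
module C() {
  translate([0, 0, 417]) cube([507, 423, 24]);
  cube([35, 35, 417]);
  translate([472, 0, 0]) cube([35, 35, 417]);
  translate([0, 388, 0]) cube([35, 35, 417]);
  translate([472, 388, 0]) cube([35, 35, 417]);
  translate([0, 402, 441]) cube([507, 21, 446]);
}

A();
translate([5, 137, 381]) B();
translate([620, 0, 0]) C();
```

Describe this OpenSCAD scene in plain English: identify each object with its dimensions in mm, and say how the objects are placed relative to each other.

A is a simple wooden stool: a rectangular seat 320 mm (x) by 262 mm (y), 24 mm thick, top face at z = 381 mm, on four square legs, each 44×44 mm in cross-section. The legs rest on z = 0, each flush with a corner of the seat. Four stretchers, 44 mm wide and 29 mm tall, connect adjacent legs with their undersides at z = 216 mm, each running between the inner faces of the legs it joins and aligned with the legs' outer faces on the other axis.

B is a rectangular picture frame lying in the x–z plane (depth along y). The opening is 217 mm wide (x) by 398 mm tall (z), surrounded by a border 42 mm wide on all four sides. The frame is 19 mm deep and is made of two full-height vertical stiles with two horizontal rails fitted between them.

C is a chair. The seat is a 507×423×24 mm slab with its top at z = 441 mm, on four 35×35 mm corner legs (flush with the seat edges, standing on z = 0). A flat backrest 21 mm thick, 446 mm tall, spans the full seat width and rises from the seat top along its +y edge, rear face flush with the rear of the seat.

The picture frame is on top of the stool. The chair is on the floor beside the stool on its +x side.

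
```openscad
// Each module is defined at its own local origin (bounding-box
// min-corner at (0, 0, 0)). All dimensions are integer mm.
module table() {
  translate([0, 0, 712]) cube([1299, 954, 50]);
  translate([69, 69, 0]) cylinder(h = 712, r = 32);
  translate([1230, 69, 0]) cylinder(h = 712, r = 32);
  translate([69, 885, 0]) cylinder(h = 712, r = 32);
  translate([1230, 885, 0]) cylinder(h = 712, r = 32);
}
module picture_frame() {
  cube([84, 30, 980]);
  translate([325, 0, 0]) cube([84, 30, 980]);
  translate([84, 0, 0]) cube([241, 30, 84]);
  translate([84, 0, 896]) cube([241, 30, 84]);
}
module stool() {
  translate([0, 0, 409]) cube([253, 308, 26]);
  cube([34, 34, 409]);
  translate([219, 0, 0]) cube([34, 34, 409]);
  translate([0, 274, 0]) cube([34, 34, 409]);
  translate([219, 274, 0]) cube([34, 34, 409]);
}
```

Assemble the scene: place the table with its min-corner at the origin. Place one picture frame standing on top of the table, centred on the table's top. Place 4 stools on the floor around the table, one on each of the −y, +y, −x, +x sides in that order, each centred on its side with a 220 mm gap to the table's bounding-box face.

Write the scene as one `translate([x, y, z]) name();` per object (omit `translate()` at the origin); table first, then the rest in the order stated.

table();
translate([445, 462, 762]) picture_frame();
translate([523, -528, 0]) stool();
translate([523, 1174, 0]) stool();
translate([-473, 323, 0]) stool();
translate([1519, 323, 0]) stool();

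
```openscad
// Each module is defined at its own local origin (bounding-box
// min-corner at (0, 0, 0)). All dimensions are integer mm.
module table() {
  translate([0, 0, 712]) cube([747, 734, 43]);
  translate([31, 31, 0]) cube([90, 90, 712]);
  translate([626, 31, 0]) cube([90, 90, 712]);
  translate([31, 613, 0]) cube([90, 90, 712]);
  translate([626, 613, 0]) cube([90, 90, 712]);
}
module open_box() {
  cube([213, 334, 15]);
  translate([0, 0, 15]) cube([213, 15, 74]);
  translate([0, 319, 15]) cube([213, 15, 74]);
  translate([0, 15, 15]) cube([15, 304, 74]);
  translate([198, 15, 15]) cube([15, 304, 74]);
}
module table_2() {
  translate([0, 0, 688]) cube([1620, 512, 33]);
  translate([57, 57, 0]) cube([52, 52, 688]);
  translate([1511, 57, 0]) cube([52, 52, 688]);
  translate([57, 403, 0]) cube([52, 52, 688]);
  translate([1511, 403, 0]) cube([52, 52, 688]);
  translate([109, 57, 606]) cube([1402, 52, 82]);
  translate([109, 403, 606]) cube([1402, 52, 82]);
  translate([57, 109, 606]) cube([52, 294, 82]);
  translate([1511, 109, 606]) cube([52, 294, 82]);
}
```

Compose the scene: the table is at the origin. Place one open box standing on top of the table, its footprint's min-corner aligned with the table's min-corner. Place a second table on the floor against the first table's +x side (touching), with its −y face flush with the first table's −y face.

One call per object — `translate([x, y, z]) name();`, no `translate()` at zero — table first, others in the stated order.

table();
translate([0, 0, 755]) open_box();
translate([747, 0, 0]) table_2();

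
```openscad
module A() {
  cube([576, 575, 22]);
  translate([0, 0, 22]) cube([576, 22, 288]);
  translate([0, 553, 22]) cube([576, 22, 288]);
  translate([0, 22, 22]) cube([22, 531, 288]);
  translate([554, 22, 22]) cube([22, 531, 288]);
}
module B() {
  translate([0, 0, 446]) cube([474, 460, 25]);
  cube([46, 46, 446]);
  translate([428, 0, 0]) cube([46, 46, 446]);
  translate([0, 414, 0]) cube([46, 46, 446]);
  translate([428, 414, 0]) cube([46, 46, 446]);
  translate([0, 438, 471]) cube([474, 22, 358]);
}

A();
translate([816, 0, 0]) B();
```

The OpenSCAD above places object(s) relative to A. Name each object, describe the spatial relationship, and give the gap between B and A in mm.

A is an open box. B is a chair. The chair is on the floor beside the open box on its +x side. The gap between the chair and the open box is 240 mm.

The chair's nearest face is 240 mm from the open box's +x face.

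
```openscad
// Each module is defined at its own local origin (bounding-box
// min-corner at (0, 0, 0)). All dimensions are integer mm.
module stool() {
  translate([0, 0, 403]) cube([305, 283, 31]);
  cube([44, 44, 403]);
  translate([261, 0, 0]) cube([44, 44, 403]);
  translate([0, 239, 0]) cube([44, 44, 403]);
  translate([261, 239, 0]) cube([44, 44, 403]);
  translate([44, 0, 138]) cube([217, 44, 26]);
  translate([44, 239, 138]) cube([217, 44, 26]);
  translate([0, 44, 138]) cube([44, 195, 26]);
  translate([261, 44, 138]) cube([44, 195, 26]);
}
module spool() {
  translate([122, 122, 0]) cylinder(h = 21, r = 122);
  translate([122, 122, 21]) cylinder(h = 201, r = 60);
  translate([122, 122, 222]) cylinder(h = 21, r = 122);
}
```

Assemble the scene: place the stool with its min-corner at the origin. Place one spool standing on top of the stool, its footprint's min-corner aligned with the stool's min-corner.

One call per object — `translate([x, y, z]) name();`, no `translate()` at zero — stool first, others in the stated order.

stool();
translate([0, 0, 434]) spool();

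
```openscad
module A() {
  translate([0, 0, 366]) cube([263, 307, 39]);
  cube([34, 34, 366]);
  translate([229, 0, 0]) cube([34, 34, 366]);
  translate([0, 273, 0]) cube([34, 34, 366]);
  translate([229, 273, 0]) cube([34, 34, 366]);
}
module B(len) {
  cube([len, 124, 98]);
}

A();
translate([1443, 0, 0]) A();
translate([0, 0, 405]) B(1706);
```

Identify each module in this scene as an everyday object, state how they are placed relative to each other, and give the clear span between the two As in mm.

Second stool starts at x = 1443; first ends at x = 263; clear span = 1443 − 263 = 1180 mm.

A is a stool. B is a beam. A beam spans the tops of two stools. The clear span between the two stools is 1180 mm.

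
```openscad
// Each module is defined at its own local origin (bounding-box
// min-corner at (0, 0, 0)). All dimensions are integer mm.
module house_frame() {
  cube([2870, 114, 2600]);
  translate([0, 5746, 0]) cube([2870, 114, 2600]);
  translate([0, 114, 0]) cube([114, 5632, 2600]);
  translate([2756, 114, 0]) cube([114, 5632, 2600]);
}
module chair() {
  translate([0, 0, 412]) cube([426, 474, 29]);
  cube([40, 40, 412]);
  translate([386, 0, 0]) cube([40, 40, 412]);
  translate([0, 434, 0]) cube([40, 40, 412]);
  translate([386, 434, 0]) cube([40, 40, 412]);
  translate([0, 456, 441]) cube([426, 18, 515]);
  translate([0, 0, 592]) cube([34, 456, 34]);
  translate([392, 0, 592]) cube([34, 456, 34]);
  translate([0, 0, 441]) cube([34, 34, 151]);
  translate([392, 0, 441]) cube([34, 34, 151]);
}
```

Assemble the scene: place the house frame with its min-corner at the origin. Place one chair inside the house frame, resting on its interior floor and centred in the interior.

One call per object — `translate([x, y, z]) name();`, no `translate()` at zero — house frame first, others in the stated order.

house_frame();
translate([1222, 2693, 0]) chair();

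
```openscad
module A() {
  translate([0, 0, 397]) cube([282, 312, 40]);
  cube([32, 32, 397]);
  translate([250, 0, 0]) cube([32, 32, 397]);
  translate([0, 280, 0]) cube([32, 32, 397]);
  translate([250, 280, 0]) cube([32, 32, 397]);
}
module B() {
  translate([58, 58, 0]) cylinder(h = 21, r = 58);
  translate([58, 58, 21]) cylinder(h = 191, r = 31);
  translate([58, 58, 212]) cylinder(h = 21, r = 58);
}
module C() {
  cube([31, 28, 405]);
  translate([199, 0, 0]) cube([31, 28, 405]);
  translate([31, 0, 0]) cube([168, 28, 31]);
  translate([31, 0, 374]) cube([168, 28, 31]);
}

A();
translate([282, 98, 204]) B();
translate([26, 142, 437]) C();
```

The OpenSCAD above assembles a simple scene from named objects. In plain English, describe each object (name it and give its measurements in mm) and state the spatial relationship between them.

A is a simple wooden stool: a rectangular seat 282 mm (x) by 312 mm (y), 40 mm thick, top face at z = 437 mm, on four square legs, each 32×32 mm in cross-section. The legs rest on z = 0, each flush with a corner of the seat.

B is a spool: two coaxial disc flanges of radius 58 mm and thickness 21 mm, joined by a core cylinder of radius 31 mm and height 191 mm. The lower flange rests on z = 0 and the three cylinders share a vertical axis.

C is a picture frame with a 168×343 mm rectangular opening (x by z) and a uniform 31 mm border on every side. Frame depth is 28 mm along y. It is built from two vertical stiles running the full outside height and two horizontal rails spanning the gap between the stiles.

The spool is beside the stool with their tops flush at z = 437. The picture frame is on top of the stool, centred.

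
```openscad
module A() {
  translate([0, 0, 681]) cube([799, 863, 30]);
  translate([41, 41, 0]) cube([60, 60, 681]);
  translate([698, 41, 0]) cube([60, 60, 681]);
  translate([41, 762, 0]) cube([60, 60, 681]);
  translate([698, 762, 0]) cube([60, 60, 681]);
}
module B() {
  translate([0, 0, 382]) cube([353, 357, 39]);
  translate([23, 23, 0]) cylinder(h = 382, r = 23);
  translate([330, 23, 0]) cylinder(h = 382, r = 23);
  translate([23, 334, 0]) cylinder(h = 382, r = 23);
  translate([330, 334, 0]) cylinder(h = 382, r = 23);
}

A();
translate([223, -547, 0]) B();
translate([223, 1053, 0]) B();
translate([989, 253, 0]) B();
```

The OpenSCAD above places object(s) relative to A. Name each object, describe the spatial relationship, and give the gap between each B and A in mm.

A is a table. B is a stool. Three stools sit around the table at the −y, +y, +x sides. The gap between each stool and the table is 190 mm.

Each stool's nearest face is 190 mm from the table's bounding box.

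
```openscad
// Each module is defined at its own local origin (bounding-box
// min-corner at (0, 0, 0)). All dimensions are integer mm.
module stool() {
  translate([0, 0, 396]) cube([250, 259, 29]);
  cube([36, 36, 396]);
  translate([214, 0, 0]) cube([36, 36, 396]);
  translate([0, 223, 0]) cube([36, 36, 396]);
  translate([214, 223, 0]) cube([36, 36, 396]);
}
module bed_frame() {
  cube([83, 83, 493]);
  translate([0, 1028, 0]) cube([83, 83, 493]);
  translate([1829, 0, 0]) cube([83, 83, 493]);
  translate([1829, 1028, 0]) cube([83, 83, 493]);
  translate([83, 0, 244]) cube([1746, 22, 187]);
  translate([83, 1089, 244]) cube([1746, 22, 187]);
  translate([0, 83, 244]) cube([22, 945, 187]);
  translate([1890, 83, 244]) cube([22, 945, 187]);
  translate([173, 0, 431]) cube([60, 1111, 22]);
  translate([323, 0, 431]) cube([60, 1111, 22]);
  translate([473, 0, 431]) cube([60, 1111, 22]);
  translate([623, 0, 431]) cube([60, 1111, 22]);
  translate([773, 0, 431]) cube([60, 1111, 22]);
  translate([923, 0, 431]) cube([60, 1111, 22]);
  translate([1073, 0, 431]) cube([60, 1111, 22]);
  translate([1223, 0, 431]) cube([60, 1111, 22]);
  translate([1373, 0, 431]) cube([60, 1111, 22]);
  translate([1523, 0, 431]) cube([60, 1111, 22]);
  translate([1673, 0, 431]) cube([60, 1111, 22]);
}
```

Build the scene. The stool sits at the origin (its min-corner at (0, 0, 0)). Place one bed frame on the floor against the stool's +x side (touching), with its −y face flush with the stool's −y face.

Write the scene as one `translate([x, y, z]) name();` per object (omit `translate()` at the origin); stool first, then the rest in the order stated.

stool();
translate([250, 0, 0]) bed_frame();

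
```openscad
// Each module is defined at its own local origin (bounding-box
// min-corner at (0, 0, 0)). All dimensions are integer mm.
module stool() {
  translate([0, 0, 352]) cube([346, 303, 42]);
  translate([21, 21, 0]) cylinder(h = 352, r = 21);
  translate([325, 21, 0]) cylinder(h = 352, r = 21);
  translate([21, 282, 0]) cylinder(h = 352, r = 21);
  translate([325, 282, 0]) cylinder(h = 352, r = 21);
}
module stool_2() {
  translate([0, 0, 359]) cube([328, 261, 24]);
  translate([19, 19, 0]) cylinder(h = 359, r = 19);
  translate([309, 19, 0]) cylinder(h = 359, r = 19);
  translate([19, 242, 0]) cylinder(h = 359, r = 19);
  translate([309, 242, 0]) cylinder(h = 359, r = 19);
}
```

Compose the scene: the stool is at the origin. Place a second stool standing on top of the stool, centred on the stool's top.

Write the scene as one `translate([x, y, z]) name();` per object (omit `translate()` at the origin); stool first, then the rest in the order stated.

stool();
translate([9, 21, 394]) stool_2();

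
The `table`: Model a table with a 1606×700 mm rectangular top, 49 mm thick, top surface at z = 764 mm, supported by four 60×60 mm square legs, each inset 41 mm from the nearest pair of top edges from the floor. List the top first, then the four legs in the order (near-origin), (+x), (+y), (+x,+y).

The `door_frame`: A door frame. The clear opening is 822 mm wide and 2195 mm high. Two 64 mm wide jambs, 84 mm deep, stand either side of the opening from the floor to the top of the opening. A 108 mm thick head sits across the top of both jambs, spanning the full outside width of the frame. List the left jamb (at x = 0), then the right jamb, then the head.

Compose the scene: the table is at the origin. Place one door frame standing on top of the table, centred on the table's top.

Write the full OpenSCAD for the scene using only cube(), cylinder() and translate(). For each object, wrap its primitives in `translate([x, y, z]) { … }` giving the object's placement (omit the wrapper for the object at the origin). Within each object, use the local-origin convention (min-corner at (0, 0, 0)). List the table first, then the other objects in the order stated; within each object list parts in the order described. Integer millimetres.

translate([0, 0, 715]) cube([1606, 700, 49]);
translate([41, 41, 0]) cube([60, 60, 715]);
translate([1505, 41, 0]) cube([60, 60, 715]);
translate([41, 599, 0]) cube([60, 60, 715]);
translate([1505, 599, 0]) cube([60, 60, 715]);
translate([328, 308, 764]) {
  cube([64, 84, 2195]);
  translate([886, 0, 0]) cube([64, 84, 2195]);
  translate([0, 0, 2195]) cube([950, 84, 108]);
}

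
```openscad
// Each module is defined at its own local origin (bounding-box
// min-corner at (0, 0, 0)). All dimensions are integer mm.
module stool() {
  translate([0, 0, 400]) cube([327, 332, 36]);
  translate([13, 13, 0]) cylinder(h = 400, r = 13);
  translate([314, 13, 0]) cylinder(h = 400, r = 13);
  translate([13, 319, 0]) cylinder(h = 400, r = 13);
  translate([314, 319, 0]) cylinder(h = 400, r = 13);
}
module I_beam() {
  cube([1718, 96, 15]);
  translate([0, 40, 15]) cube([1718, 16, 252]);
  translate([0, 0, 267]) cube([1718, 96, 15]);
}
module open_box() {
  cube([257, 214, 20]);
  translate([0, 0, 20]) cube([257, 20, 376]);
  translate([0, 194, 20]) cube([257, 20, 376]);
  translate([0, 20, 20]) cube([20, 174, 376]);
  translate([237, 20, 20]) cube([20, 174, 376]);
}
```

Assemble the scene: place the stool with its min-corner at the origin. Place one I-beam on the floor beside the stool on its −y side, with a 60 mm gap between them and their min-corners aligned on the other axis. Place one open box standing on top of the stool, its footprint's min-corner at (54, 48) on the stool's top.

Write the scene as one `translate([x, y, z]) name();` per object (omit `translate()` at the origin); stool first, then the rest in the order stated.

stool();
translate([0, -156, 0]) I_beam();
translate([54, 48, 436]) open_box();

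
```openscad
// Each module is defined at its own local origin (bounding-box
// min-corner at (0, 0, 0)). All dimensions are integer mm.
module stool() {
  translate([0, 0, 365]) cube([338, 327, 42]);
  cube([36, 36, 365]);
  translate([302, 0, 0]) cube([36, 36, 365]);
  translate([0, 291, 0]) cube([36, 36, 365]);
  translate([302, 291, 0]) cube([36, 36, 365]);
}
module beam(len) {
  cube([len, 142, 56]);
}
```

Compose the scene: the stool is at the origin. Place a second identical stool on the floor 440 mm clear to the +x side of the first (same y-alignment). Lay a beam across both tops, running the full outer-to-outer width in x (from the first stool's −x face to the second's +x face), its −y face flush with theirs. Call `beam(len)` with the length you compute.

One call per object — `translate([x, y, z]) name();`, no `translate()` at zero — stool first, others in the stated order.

stool();
translate([778, 0, 0]) stool();
translate([0, 0, 407]) beam(1116);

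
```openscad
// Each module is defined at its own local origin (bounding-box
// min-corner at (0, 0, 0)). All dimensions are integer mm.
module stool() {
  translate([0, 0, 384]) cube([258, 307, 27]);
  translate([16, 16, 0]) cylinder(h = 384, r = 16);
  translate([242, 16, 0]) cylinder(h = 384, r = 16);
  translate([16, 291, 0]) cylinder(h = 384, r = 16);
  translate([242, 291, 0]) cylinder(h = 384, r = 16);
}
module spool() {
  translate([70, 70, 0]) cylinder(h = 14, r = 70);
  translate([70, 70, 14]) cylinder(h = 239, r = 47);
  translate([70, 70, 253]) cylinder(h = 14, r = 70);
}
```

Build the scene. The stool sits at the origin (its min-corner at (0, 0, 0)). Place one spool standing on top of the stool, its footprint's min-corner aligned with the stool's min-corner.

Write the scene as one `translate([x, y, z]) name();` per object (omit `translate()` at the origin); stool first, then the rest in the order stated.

stool();
translate([0, 0, 411]) spool();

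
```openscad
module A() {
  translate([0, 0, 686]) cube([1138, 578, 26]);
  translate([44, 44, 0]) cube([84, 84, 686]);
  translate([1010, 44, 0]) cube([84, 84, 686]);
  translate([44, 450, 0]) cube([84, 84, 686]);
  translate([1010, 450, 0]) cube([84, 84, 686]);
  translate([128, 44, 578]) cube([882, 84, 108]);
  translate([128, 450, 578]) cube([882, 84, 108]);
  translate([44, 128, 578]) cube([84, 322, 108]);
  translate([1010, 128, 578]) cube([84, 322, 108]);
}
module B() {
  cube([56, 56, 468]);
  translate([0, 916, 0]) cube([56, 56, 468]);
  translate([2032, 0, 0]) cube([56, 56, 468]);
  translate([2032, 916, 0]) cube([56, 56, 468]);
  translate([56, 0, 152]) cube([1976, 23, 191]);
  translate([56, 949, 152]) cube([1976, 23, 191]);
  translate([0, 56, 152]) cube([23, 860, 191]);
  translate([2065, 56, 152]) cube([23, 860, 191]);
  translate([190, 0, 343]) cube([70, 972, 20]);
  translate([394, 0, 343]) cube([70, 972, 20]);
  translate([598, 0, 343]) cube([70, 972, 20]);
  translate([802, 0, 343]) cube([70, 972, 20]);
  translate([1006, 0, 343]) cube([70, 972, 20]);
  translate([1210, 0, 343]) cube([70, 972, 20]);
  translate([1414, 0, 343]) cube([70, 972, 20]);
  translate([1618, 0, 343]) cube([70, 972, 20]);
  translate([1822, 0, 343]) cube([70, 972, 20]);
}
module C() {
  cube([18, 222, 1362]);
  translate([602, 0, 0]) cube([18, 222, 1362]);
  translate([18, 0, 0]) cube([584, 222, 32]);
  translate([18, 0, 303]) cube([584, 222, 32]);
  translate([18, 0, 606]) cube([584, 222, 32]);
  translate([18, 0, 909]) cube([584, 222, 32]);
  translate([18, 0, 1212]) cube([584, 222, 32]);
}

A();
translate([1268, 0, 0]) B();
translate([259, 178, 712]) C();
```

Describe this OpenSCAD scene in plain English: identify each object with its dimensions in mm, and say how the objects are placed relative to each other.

A is a table with a 1138×578 mm rectangular top, 26 mm thick, top surface at z = 712 mm, supported by four 84×84 mm square legs, each inset 44 mm from the nearest pair of top edges, running from the floor. Four apron rails, 84 mm thick and 108 mm tall, run between adjacent legs with their top edges flush with the underside of the top and their outer faces flush with the legs' outer faces.

B is a bed frame 2088 mm long (x) by 972 mm wide (y). Four 56×56 mm corner posts, 468 mm tall, at the corners of the footprint. Four rails of 23 mm thickness and 191 mm height run between adjacent posts with their undersides at z = 152 mm, their outer faces flush with the outside of the frame (the two x-running rails run between the posts' inner faces; the two y-running rails run between the posts' inner faces). 9 slats, each 70 mm wide (x) and 20 mm thick, lie across the top of the two x-running rails, running the full 972 mm width of the frame in y; the slats are evenly spaced along x between the inner faces of the end posts with equal gaps (rounded down to the nearest mm) at the −x end and between each pair — any rounding remainder accumulates at the +x end.

C is a bookshelf 620 mm wide overall, 222 mm deep and 1362 mm tall. The two sides are 18 mm thick vertical panels. 5 horizontal shelves of 32 mm thickness span between the inner faces of the sides; the lowest shelf sits on the floor and shelves are stacked with a clear vertical gap of 271 mm between each pair.

The bed frame is on the floor beside the table on its +x side. The bookshelf is on top of the table, centred.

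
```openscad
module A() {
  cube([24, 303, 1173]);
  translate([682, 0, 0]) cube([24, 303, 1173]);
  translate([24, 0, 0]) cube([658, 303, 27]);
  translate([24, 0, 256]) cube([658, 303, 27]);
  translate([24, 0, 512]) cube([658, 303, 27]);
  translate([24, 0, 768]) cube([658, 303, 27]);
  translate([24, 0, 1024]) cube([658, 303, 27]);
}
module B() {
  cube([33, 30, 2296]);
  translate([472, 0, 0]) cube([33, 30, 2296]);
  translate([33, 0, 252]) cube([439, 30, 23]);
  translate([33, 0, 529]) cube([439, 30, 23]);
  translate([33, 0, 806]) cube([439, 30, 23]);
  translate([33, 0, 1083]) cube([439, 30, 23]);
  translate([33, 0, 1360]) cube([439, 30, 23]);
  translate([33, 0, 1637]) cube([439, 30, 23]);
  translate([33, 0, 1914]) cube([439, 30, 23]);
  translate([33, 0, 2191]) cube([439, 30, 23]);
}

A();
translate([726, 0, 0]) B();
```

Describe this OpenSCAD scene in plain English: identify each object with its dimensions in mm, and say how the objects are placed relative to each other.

A is an open bookshelf. Two side panels, each 24 mm thick, 303 mm deep and 1173 mm tall, stand 706 mm apart (outside-to-outside). Between them sit 5 shelves, each 27 mm thick and 303 mm deep, spanning the full gap between the sides. The bottom shelf rests on the floor (its underside at z = 0) and the clear gap between one shelf's top and the next shelf's underside is 229 mm.

B is a straight ladder. Two 33×30 mm vertical rails, 2296 mm tall, stand 505 mm apart (outside-to-outside) with their front faces coplanar on the −y side. 8 rungs, each 30 mm deep and 23 mm tall, span between the inner faces of the rails, front faces flush with the rails. The lowest rung's underside is at z = 252 mm and rungs are spaced 277 mm apart (underside to underside).

The ladder is on the floor beside the bookshelf on its +x side.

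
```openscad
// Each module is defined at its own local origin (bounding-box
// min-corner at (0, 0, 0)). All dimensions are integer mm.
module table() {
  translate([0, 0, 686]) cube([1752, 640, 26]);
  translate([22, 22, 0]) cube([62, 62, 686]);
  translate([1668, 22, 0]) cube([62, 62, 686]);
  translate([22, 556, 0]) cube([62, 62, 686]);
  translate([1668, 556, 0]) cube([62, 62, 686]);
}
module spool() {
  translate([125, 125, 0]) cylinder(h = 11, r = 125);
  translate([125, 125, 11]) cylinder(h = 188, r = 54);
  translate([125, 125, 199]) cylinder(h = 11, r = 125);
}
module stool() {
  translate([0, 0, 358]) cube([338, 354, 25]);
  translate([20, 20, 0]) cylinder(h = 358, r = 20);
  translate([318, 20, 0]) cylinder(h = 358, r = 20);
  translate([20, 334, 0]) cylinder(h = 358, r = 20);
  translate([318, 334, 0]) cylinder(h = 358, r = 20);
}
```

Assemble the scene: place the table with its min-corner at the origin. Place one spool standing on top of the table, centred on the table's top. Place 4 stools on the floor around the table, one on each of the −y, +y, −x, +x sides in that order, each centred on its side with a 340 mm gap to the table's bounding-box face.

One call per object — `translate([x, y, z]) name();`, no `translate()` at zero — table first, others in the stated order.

table();
translate([751, 195, 712]) spool();
translate([707, -694, 0]) stool();
translate([707, 980, 0]) stool();
translate([-678, 143, 0]) stool();
translate([2092, 143, 0]) stool();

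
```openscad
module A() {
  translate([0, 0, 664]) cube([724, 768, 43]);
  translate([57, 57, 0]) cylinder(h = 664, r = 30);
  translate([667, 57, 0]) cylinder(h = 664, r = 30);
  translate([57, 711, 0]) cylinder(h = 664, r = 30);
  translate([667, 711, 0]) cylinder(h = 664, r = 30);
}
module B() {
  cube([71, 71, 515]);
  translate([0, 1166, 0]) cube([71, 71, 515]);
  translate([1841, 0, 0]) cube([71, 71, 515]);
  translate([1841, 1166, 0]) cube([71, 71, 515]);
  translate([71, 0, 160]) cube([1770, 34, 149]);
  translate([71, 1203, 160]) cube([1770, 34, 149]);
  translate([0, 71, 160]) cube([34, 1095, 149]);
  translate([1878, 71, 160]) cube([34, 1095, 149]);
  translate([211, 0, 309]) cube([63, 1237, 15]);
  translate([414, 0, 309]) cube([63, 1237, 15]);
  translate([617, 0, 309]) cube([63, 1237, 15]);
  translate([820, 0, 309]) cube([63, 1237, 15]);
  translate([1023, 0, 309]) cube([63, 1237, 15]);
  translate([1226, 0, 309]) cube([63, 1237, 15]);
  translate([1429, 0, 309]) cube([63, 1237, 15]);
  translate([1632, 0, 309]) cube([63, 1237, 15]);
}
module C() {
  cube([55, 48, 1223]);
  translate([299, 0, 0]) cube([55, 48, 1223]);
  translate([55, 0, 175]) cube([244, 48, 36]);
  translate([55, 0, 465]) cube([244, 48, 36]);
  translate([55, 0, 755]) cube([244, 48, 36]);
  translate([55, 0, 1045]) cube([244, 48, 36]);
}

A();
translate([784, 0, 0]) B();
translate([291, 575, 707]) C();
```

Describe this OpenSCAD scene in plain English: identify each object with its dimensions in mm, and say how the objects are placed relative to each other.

A is a rectangular dining table. The top is 724×768×43 mm with its upper surface at z = 707 mm. It stands on four round legs of 60 mm diameter, each leg's bounding box inset 27 mm from the nearest pair of top edges, running from the floor to the underside of the top.

B is a bed frame 1912 mm long (x) by 1237 mm wide (y). Four 71×71 mm corner posts, 515 mm tall, at the corners of the footprint. Four rails of 34 mm thickness and 149 mm height run between adjacent posts with their undersides at z = 160 mm, their outer faces flush with the outside of the frame (the two x-running rails run between the posts' inner faces; the two y-running rails run between the posts' inner faces). 8 slats, each 63 mm wide (x) and 15 mm thick, lie across the top of the two x-running rails, running the full 1237 mm width of the frame in y; the slats are evenly spaced along x between the inner faces of the end posts with equal gaps (rounded down to the nearest mm) at the −x end and between each pair — any rounding remainder accumulates at the +x end.

C is a wooden ladder with two side rails of 55×48 mm section and 1223 mm height, set 354 mm apart overall. Between them run 4 rectangular rungs (48 mm deep, 36 mm thick), front faces flush with the rails' −y face. The bottom of the first rung is 175 mm above the floor and each subsequent rung is 290 mm higher than the one below.

The bed frame is on the floor beside the table on its +x side. The ladder is on top of the table.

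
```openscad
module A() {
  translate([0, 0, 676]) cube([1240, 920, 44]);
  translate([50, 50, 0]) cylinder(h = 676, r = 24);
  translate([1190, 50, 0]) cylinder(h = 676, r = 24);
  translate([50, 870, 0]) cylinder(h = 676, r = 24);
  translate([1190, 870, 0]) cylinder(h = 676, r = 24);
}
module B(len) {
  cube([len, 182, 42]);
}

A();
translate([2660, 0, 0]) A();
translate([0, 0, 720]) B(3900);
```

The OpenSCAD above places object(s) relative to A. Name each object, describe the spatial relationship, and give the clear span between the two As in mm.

A is a table. B is a beam. A beam spans the tops of two tables. The clear span between the two tables is 1420 mm.

Second table starts at x = 2660; first ends at x = 1240; clear span = 2660 − 1240 = 1420 mm.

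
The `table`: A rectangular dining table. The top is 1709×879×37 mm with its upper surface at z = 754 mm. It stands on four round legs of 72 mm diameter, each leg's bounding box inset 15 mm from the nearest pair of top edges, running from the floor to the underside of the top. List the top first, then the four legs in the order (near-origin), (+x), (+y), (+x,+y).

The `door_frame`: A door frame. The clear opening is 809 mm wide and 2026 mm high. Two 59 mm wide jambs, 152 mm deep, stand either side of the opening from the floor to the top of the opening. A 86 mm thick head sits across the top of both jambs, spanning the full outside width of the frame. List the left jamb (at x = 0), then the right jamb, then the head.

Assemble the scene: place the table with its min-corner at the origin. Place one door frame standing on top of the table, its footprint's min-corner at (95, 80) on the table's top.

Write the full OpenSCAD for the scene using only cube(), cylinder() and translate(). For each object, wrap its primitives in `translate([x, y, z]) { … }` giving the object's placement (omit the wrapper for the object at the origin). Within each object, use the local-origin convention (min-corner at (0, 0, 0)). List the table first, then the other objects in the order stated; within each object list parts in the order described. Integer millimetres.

translate([0, 0, 717]) cube([1709, 879, 37]);
translate([51, 51, 0]) cylinder(h = 717, r = 36);
translate([1658, 51, 0]) cylinder(h = 717, r = 36);
translate([51, 828, 0]) cylinder(h = 717, r = 36);
translate([1658, 828, 0]) cylinder(h = 717, r = 36);
translate([95, 80, 754]) {
  cube([59, 152, 2026]);
  translate([868, 0, 0]) cube([59, 152, 2026]);
  translate([0, 0, 2026]) cube([927, 152, 86]);
}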